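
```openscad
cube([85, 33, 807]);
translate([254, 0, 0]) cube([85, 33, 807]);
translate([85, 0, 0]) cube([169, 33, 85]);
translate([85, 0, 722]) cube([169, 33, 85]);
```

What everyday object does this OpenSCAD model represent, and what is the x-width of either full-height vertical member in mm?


A picture frame. The border width is 85 mm.

Four thin pieces enclosing a rectangular opening — a picture frame. The two full-height stiles are 807 mm tall; the top rail sits at z = 722 and is 85 mm tall, so the border above the opening is 807 − 722 = 85 mm, matching the stile x-width.


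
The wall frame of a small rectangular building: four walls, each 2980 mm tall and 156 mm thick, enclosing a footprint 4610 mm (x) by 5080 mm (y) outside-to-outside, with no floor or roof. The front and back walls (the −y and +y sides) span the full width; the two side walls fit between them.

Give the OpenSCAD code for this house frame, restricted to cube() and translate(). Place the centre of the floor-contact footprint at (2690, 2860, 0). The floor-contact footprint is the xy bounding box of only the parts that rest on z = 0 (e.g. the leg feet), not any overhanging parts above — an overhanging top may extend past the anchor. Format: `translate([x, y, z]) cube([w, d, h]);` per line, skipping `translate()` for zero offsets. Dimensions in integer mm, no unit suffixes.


translate([385, 320, 0]) cube([4610, 156, 2980]);
translate([385, 5244, 0]) cube([4610, 156, 2980]);
translate([385, 476, 0]) cube([156, 4768, 2980]);
translate([4839, 476, 0]) cube([156, 4768, 2980]);


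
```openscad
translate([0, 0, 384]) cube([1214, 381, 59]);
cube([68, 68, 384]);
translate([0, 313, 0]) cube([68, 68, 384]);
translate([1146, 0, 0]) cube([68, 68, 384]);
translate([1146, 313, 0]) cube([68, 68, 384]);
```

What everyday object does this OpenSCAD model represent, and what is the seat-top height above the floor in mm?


A bench. The seat-top height is 443 mm.

A long slab on four corner posts — a bench. The slab sits at z = 384 with thickness 59, so the top is 384 + 59 = 443 mm.


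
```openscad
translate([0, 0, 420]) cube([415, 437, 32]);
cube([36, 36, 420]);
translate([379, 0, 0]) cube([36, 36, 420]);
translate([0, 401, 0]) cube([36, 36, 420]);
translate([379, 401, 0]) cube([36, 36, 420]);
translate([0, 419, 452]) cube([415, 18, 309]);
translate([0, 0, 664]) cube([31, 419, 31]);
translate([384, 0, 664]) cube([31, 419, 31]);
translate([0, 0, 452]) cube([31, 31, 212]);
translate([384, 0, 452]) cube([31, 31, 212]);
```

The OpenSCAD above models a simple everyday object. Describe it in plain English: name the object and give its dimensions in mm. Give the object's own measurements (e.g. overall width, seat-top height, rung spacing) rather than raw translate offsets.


A chair. The seat is a 415×437×32 mm slab with its top at z = 452 mm, on four 36×36 mm corner legs (flush with the seat edges, standing on z = 0). A flat backrest 18 mm thick, 309 mm tall, spans the full seat width and rises from the seat top along its +y edge, rear face flush with the rear of the seat. Two armrests of 31×31 mm section run along each side from the seat's front edge to the front of the backrest, top faces 243 mm above the seat top and outer faces flush with the seat's x-edges; a 31×31 mm post under the front of each armrest stands on the seat at the front corner.


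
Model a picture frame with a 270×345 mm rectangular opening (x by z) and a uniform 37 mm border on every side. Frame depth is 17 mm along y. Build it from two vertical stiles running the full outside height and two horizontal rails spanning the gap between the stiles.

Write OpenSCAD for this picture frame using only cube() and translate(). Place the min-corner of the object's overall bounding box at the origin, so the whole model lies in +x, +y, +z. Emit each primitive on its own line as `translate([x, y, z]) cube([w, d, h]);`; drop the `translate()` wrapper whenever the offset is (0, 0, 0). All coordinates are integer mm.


cube([37, 17, 419]);
translate([307, 0, 0]) cube([37, 17, 419]);
translate([37, 0, 0]) cube([270, 17, 37]);
translate([37, 0, 382]) cube([270, 17, 37]);


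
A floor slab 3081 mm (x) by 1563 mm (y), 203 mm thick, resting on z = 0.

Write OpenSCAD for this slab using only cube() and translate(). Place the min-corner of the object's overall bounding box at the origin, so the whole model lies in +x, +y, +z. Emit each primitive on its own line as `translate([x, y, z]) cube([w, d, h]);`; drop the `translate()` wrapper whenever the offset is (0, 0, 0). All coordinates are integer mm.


cube([3081, 1563, 203]);


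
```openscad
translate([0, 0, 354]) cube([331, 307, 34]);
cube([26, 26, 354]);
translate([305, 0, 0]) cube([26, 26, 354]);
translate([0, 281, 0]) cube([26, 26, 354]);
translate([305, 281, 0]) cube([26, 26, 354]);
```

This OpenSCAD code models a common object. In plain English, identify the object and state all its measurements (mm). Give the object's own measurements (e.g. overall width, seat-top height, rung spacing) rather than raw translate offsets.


A four-legged stool. The seat is a 331×307×34 mm slab whose top surface is at z = 388 mm; four square legs, each 26×26 mm in cross-section, run from the floor (z = 0) to the underside of the seat, each flush with a corner of the seat.


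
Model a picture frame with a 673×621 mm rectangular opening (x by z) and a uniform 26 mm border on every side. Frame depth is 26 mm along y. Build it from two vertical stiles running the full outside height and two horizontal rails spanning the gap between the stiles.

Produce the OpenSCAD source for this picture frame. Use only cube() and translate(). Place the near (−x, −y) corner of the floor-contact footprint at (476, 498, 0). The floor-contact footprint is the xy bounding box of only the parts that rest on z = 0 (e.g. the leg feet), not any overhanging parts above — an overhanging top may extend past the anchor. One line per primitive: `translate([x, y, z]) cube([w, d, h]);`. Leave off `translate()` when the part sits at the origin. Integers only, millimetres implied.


translate([476, 498, 0]) cube([26, 26, 673]);
translate([1175, 498, 0]) cube([26, 26, 673]);
translate([502, 498, 0]) cube([673, 26, 26]);
translate([502, 498, 647]) cube([673, 26, 26]);


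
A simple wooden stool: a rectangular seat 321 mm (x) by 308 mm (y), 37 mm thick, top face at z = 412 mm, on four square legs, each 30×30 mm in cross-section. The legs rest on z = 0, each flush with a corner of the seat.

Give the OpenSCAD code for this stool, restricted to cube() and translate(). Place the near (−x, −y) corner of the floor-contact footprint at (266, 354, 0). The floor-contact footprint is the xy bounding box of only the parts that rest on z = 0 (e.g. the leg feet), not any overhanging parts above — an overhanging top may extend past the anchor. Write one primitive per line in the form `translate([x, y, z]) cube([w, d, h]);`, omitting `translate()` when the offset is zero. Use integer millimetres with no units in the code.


translate([266, 354, 375]) cube([321, 308, 37]);
translate([266, 354, 0]) cube([30, 30, 375]);
translate([557, 354, 0]) cube([30, 30, 375]);
translate([266, 632, 0]) cube([30, 30, 375]);
translate([557, 632, 0]) cube([30, 30, 375]);


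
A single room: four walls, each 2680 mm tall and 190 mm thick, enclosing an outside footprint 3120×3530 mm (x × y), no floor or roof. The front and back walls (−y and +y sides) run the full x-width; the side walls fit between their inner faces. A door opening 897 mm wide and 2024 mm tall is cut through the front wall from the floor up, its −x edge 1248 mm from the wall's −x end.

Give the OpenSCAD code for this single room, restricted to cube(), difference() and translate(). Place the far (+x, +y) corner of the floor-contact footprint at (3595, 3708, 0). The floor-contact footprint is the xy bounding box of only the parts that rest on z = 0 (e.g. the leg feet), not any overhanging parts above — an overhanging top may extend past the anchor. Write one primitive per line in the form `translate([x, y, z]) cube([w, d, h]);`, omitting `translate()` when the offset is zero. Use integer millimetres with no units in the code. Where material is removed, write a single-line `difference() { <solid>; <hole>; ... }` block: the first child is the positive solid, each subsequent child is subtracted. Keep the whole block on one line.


difference() { translate([475, 178, 0]) cube([3120, 190, 2680]); translate([1723, 178, 0]) cube([897, 190, 2024]); }
translate([475, 3518, 0]) cube([3120, 190, 2680]);
translate([475, 368, 0]) cube([190, 3150, 2680]);
translate([3405, 368, 0]) cube([190, 3150, 2680]);


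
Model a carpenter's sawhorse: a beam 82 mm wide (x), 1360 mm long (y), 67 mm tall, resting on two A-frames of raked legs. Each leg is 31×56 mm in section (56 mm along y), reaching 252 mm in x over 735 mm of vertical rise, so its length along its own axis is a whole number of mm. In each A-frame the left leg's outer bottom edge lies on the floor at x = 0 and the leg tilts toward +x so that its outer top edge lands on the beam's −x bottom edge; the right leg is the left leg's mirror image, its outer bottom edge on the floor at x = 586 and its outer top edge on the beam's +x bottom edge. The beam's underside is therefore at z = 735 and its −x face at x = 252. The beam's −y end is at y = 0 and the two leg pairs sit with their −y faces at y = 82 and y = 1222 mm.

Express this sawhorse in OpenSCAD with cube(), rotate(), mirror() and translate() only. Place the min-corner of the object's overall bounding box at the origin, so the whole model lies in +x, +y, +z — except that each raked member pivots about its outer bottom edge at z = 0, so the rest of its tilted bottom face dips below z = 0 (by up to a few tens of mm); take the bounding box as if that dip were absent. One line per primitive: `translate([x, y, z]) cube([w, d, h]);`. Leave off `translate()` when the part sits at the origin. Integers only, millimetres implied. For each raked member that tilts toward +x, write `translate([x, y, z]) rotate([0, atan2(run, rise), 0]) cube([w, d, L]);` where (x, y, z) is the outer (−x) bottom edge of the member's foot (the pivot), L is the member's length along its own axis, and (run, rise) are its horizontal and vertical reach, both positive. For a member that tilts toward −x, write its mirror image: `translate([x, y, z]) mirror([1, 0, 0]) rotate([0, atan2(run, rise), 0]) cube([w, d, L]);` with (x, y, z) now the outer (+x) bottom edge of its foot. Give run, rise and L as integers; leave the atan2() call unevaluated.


translate([252, 0, 735]) cube([82, 1360, 67]);
translate([0, 82, 0]) rotate([0, atan2(252, 735), 0]) cube([31, 56, 777]);
translate([586, 82, 0]) mirror([1, 0, 0]) rotate([0, atan2(252, 735), 0]) cube([31, 56, 777]);
translate([0, 1222, 0]) rotate([0, atan2(252, 735), 0]) cube([31, 56, 777]);
translate([586, 1222, 0]) mirror([1, 0, 0]) rotate([0, atan2(252, 735), 0]) cube([31, 56, 777]);


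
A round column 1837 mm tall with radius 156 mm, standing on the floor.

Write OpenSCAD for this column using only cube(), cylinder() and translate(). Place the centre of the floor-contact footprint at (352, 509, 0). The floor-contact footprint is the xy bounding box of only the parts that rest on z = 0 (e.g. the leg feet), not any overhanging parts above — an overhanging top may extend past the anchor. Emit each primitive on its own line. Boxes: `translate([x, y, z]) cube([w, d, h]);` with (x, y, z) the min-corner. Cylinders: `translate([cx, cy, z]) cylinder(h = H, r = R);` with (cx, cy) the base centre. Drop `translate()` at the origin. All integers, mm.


translate([352, 509, 0]) cylinder(h = 1837, r = 156);


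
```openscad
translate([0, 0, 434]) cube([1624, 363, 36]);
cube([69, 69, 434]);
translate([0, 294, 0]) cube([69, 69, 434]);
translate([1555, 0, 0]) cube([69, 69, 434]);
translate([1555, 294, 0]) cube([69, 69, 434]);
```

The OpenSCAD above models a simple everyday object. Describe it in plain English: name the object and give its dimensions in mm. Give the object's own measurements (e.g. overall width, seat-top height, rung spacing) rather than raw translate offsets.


A long wooden bench with a 1624 mm (x) × 363 mm (y) seat, 36 mm thick, its top surface 470 mm above the floor. Four 69 mm square legs at the seat corners, flush with the edges, run from z = 0 to the seat underside.


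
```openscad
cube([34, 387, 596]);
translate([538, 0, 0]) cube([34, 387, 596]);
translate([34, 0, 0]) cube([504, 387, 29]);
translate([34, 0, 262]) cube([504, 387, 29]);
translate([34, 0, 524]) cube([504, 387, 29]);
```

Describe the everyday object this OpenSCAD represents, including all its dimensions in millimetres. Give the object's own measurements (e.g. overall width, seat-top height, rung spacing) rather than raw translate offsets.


An open bookshelf. Two side panels, each 34 mm thick, 387 mm deep and 596 mm tall, stand 572 mm apart (outside-to-outside). Between them sit 3 shelves, each 29 mm thick and 387 mm deep, spanning the full gap between the sides. The bottom shelf rests on the floor (its underside at z = 0) and the clear gap between one shelf's top and the next shelf's underside is 233 mm.


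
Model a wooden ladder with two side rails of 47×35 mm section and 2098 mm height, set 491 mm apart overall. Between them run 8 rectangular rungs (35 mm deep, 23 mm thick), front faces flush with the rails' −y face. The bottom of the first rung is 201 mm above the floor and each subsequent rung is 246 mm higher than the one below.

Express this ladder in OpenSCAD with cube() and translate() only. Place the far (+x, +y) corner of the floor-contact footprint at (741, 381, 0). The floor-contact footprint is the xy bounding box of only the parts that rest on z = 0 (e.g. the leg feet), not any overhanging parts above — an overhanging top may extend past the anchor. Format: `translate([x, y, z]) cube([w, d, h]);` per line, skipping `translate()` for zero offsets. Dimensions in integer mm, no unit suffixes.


translate([250, 346, 0]) cube([47, 35, 2098]);
translate([694, 346, 0]) cube([47, 35, 2098]);
translate([297, 346, 201]) cube([397, 35, 23]);
translate([297, 346, 447]) cube([397, 35, 23]);
translate([297, 346, 693]) cube([397, 35, 23]);
translate([297, 346, 939]) cube([397, 35, 23]);
translate([297, 346, 1185]) cube([397, 35, 23]);
translate([297, 346, 1431]) cube([397, 35, 23]);
translate([297, 346, 1677]) cube([397, 35, 23]);
translate([297, 346, 1923]) cube([397, 35, 23]);


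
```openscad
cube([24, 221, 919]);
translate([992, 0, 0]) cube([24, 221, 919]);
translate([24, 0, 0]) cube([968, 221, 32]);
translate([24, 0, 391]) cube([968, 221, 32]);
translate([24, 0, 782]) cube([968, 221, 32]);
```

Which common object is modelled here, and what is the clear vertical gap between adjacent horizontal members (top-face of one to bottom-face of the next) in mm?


A bookshelf. The clear shelf gap is 359 mm.

Two tall side panels with 3 horizontal boards between them — a bookshelf. The first two shelf undersides are at z = 0 and z = 391; with shelf thickness 32, the clear gap is 391 − 0 − 32 = 359 mm.


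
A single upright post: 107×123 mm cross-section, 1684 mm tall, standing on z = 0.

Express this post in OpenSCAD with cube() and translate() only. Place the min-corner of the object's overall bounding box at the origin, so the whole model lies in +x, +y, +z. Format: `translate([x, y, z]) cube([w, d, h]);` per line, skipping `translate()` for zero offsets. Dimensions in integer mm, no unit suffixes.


cube([107, 123, 1684]);


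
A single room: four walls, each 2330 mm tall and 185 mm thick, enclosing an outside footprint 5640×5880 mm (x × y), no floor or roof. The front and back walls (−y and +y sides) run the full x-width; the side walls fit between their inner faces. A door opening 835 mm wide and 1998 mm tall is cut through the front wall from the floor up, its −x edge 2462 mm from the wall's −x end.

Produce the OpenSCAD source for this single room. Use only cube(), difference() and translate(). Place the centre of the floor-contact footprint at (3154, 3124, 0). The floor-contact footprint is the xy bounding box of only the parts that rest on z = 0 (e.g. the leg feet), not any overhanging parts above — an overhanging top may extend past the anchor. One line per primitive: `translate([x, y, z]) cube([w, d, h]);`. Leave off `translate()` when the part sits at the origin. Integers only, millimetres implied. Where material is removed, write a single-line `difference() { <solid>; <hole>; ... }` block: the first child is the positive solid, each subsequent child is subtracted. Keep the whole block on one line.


difference() { translate([334, 184, 0]) cube([5640, 185, 2330]); translate([2796, 184, 0]) cube([835, 185, 1998]); }
translate([334, 5879, 0]) cube([5640, 185, 2330]);
translate([334, 369, 0]) cube([185, 5510, 2330]);
translate([5789, 369, 0]) cube([185, 5510, 2330]);


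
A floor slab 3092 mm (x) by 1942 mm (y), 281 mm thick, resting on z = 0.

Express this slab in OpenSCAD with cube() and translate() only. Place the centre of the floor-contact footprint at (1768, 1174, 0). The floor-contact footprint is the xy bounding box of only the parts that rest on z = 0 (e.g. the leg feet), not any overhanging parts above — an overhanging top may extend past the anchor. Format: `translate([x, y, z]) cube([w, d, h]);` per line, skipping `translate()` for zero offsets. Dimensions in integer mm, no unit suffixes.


translate([222, 203, 0]) cube([3092, 1942, 281]);


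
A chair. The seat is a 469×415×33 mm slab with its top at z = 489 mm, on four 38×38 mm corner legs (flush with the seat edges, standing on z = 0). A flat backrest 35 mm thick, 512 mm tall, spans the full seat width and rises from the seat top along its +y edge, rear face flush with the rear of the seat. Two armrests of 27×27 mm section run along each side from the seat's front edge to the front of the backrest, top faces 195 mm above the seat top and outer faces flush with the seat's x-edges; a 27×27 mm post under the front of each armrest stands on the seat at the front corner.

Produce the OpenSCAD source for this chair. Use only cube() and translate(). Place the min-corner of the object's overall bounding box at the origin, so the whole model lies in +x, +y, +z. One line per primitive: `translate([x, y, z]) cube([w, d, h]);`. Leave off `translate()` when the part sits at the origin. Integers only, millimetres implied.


translate([0, 0, 456]) cube([469, 415, 33]);
cube([38, 38, 456]);
translate([431, 0, 0]) cube([38, 38, 456]);
translate([0, 377, 0]) cube([38, 38, 456]);
translate([431, 377, 0]) cube([38, 38, 456]);
translate([0, 380, 489]) cube([469, 35, 512]);
translate([0, 0, 657]) cube([27, 380, 27]);
translate([442, 0, 657]) cube([27, 380, 27]);
translate([0, 0, 489]) cube([27, 27, 168]);
translate([442, 0, 489]) cube([27, 27, 168]);


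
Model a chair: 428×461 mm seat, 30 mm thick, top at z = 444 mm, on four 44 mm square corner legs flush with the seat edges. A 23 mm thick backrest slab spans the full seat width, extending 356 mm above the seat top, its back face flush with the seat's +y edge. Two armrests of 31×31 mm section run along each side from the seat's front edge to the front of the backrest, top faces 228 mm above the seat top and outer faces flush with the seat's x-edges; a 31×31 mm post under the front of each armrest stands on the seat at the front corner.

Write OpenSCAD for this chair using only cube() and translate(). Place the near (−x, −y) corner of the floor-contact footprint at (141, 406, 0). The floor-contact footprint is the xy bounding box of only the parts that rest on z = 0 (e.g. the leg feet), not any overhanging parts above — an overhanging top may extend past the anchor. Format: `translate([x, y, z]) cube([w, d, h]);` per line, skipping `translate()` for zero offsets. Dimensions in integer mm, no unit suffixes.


// leg_h = 444 - 30 = 414
// arm post h = 228 - 31 = 197
translate([141, 406, 414]) cube([428, 461, 30]);
translate([141, 406, 0]) cube([44, 44, 414]);
translate([525, 406, 0]) cube([44, 44, 414]);
translate([141, 823, 0]) cube([44, 44, 414]);
translate([525, 823, 0]) cube([44, 44, 414]);
translate([141, 844, 444]) cube([428, 23, 356]);
translate([141, 406, 641]) cube([31, 438, 31]);
translate([538, 406, 641]) cube([31, 438, 31]);
translate([141, 406, 444]) cube([31, 31, 197]);
translate([538, 406, 444]) cube([31, 31, 197]);


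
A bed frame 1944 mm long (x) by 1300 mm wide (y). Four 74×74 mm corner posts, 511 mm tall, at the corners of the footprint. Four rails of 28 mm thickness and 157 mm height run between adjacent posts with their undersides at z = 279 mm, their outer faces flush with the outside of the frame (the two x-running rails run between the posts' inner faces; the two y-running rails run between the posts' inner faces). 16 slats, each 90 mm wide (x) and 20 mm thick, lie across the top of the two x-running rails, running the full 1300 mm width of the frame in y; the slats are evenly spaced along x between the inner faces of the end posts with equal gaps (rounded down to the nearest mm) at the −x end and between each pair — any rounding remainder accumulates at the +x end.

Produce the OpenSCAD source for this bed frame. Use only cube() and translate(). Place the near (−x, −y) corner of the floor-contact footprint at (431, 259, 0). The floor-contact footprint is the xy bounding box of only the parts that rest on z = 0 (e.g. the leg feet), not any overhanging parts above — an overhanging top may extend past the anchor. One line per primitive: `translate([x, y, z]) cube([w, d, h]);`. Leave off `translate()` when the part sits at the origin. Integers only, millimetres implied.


translate([431, 259, 0]) cube([74, 74, 511]);
translate([431, 1485, 0]) cube([74, 74, 511]);
translate([2301, 259, 0]) cube([74, 74, 511]);
translate([2301, 1485, 0]) cube([74, 74, 511]);
translate([505, 259, 279]) cube([1796, 28, 157]);
translate([505, 1531, 279]) cube([1796, 28, 157]);
translate([431, 333, 279]) cube([28, 1152, 157]);
translate([2347, 333, 279]) cube([28, 1152, 157]);
translate([525, 259, 436]) cube([90, 1300, 20]);
translate([635, 259, 436]) cube([90, 1300, 20]);
translate([745, 259, 436]) cube([90, 1300, 20]);
translate([855, 259, 436]) cube([90, 1300, 20]);
translate([965, 259, 436]) cube([90, 1300, 20]);
translate([1075, 259, 436]) cube([90, 1300, 20]);
translate([1185, 259, 436]) cube([90, 1300, 20]);
translate([1295, 259, 436]) cube([90, 1300, 20]);
translate([1405, 259, 436]) cube([90, 1300, 20]);
translate([1515, 259, 436]) cube([90, 1300, 20]);
translate([1625, 259, 436]) cube([90, 1300, 20]);
translate([1735, 259, 436]) cube([90, 1300, 20]);
translate([1845, 259, 436]) cube([90, 1300, 20]);
translate([1955, 259, 436]) cube([90, 1300, 20]);
translate([2065, 259, 436]) cube([90, 1300, 20]);
translate([2175, 259, 436]) cube([90, 1300, 20]);


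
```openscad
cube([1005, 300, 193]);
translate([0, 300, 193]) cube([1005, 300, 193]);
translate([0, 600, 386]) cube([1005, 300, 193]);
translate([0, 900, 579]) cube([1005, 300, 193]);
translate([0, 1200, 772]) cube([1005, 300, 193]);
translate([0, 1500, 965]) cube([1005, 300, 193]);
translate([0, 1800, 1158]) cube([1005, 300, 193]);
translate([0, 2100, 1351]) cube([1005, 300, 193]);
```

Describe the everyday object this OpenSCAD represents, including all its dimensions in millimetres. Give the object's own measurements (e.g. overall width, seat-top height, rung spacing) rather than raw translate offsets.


A straight staircase of 8 solid steps. Each step is 1005 mm wide (x), 300 mm deep (y, the going) and 193 mm tall (the rise). The first step rests on the floor; each subsequent step sits one going further in +y and one rise higher in +z, directly behind and above the previous step with no overlap.


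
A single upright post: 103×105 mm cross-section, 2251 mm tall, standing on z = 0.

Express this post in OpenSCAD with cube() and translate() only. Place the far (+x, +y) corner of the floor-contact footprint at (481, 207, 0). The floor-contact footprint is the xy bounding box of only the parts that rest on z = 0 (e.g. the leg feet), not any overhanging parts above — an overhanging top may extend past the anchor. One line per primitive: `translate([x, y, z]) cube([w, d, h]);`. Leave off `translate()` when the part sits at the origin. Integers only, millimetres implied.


translate([378, 102, 0]) cube([103, 105, 2251]);


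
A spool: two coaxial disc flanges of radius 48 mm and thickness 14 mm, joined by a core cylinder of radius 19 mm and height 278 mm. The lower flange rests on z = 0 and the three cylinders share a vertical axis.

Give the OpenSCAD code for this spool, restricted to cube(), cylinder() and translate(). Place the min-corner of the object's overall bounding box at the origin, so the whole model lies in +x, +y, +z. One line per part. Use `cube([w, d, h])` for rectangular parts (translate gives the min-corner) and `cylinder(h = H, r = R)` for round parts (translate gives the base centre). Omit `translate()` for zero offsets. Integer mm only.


translate([48, 48, 0]) cylinder(h = 14, r = 48);
translate([48, 48, 14]) cylinder(h = 278, r = 19);
translate([48, 48, 292]) cylinder(h = 14, r = 48);


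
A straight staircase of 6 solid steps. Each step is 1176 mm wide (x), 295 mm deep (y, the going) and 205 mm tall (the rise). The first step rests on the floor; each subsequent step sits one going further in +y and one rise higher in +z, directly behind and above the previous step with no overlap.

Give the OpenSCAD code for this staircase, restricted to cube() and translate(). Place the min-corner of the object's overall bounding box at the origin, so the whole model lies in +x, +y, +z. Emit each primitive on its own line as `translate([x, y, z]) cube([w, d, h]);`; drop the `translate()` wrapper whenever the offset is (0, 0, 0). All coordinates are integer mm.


cube([1176, 295, 205]);
translate([0, 295, 205]) cube([1176, 295, 205]);
translate([0, 590, 410]) cube([1176, 295, 205]);
translate([0, 885, 615]) cube([1176, 295, 205]);
translate([0, 1180, 820]) cube([1176, 295, 205]);
translate([0, 1475, 1025]) cube([1176, 295, 205]);


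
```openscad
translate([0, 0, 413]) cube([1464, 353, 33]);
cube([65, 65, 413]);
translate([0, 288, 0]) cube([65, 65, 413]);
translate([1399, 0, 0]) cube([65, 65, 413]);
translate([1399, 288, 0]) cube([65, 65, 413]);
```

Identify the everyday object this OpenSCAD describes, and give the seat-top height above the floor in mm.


A bench. The seat-top height is 446 mm.

A long slab on four corner posts — a bench. The slab sits at z = 413 with thickness 33, so the top is 413 + 33 = 446 mm.


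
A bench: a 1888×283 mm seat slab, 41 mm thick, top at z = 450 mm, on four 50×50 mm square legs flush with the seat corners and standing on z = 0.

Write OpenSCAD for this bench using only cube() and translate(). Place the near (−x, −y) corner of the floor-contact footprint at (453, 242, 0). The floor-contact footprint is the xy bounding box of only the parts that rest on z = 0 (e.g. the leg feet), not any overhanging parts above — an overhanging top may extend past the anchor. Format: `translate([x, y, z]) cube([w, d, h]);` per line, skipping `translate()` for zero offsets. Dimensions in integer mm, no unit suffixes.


translate([453, 242, 409]) cube([1888, 283, 41]);
translate([453, 242, 0]) cube([50, 50, 409]);
translate([453, 475, 0]) cube([50, 50, 409]);
translate([2291, 242, 0]) cube([50, 50, 409]);
translate([2291, 475, 0]) cube([50, 50, 409]);


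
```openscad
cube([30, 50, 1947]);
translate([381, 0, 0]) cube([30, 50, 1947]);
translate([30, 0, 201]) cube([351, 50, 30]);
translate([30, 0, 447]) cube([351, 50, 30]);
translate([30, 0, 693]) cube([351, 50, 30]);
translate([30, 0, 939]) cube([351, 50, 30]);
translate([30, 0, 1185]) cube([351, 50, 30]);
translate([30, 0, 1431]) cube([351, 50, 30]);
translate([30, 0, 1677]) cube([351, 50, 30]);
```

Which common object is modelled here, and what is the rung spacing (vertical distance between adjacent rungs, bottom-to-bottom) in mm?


A ladder. The rung spacing is 246 mm.

Two tall 30×50 posts with 7 short bars between them — a ladder. Adjacent rungs sit at z = 201 and z = 447, so the spacing is 447 − 201 = 246 mm.


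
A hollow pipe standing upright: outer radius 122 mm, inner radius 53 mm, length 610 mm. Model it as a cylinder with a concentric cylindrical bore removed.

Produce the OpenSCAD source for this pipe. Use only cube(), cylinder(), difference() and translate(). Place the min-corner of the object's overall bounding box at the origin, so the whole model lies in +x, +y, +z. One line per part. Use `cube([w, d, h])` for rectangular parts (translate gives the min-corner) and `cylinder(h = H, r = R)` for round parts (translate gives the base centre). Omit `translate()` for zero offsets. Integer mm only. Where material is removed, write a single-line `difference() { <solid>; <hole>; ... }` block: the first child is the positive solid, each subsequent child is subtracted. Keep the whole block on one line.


difference() { translate([122, 122, 0]) cylinder(h = 610, r = 122); translate([122, 122, 0]) cylinder(h = 610, r = 53); }


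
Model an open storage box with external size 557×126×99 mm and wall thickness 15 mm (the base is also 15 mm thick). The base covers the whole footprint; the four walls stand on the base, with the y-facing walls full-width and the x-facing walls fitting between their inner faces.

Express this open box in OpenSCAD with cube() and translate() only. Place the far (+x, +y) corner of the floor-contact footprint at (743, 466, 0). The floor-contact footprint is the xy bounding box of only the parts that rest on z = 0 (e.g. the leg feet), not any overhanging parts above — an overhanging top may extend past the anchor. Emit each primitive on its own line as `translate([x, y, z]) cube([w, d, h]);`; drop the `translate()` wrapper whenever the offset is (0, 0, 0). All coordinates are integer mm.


translate([186, 340, 0]) cube([557, 126, 15]);
translate([186, 340, 15]) cube([557, 15, 84]);
translate([186, 451, 15]) cube([557, 15, 84]);
translate([186, 355, 15]) cube([15, 96, 84]);
translate([728, 355, 15]) cube([15, 96, 84]);


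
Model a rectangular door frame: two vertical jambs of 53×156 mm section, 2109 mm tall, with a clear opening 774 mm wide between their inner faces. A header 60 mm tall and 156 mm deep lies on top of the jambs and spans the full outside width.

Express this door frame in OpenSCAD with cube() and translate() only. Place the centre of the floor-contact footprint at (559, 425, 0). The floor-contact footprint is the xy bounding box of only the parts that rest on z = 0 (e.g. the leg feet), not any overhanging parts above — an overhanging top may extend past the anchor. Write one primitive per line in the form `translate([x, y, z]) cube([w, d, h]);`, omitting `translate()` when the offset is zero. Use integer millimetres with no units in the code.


translate([119, 347, 0]) cube([53, 156, 2109]);
translate([946, 347, 0]) cube([53, 156, 2109]);
translate([119, 347, 2109]) cube([880, 156, 60]);


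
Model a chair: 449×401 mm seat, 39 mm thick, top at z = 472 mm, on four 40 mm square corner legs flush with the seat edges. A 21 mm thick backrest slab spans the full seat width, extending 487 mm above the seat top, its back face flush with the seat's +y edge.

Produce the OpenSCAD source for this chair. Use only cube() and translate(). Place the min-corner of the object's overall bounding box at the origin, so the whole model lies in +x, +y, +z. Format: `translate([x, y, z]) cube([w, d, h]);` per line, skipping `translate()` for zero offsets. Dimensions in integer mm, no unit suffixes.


translate([0, 0, 433]) cube([449, 401, 39]);
cube([40, 40, 433]);
translate([409, 0, 0]) cube([40, 40, 433]);
translate([0, 361, 0]) cube([40, 40, 433]);
translate([409, 361, 0]) cube([40, 40, 433]);
translate([0, 380, 472]) cube([449, 21, 487]);


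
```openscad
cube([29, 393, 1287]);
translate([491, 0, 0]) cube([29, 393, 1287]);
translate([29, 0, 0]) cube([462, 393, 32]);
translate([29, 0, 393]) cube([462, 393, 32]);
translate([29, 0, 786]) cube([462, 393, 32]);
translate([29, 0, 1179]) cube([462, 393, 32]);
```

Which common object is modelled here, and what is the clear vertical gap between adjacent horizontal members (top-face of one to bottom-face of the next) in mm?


A bookshelf. The clear shelf gap is 361 mm.

Two tall side panels with 4 horizontal boards between them — a bookshelf. The first two shelf undersides are at z = 0 and z = 393; with shelf thickness 32, the clear gap is 393 − 0 − 32 = 361 mm.


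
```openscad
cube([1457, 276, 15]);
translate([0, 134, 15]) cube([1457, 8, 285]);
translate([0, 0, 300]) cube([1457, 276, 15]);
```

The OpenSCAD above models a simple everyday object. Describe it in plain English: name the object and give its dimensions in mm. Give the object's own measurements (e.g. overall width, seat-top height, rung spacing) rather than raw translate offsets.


An I-beam lying along x, 1457 mm long. Overall section height 315 mm. Two flanges 276 mm wide (y) and 15 mm thick, one on the floor and one at the top; a web 8 mm thick runs between them, centred on the flange width.


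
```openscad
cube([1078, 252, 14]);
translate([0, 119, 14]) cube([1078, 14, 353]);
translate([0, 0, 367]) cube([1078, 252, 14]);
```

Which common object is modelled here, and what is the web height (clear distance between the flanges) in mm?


An I-beam. The web height is 353 mm.

Two wide flanges with a thin centred web — an I-beam. Overall 381 mm minus two 14 mm flanges gives a web of 381 − 2·14 = 353 mm.


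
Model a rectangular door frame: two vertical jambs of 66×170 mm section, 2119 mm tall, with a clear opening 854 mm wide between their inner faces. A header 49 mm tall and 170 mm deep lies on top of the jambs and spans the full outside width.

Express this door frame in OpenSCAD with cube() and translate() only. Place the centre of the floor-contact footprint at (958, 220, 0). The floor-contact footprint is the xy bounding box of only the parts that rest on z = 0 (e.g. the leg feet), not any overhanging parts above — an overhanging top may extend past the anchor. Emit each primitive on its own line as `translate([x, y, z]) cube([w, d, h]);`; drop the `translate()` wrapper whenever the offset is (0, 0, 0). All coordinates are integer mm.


translate([465, 135, 0]) cube([66, 170, 2119]);
translate([1385, 135, 0]) cube([66, 170, 2119]);
translate([465, 135, 2119]) cube([986, 170, 49]);


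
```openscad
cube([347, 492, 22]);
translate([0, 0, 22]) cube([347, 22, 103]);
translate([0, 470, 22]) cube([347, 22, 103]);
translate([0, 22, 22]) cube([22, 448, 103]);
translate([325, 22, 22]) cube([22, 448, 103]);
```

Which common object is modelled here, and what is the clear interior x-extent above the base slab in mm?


An open box. The internal width is 303 mm.

A 347×492 base slab with four walls standing on it — an open box. The base is 347 mm wide and the walls are 22 mm thick, so the internal width is 347 − 2 × 22 = 303 mm.


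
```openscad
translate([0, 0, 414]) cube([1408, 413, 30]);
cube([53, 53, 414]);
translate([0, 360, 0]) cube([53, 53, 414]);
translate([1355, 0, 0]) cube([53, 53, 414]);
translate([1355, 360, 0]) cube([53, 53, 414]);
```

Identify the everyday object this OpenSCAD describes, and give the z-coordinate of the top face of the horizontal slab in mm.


A bench. The seat-top height is 444 mm.

A long slab on four corner posts — a bench. The slab sits at z = 414 with thickness 30, so the top is 414 + 30 = 444 mm.


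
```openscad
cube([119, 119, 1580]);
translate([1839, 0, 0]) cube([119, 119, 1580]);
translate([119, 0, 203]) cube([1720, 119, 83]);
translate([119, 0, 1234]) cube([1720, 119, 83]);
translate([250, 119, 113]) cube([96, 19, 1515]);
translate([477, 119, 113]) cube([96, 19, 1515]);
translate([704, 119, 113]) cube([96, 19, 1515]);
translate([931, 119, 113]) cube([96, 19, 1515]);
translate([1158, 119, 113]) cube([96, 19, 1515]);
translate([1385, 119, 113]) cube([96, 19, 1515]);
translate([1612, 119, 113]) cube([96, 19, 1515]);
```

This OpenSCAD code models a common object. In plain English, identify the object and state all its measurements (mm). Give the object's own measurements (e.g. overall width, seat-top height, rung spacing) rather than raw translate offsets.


A fence section. Two 119×119 mm posts, 1580 mm tall, stand on the floor with a clear span of 1720 mm between their inner faces. Two horizontal rails of 119×83 mm section span the gap between the posts with their undersides at z = 203 mm and z = 1234 mm, flush with the posts' −y face. 7 pickets, each 96 mm wide, 19 mm thick and 1515 mm tall, are fixed to the +y face of the rails with their bottoms at z = 113 mm, spaced across the span with a 131 mm gap after the −x post and between neighbouring pickets and before the +x post.


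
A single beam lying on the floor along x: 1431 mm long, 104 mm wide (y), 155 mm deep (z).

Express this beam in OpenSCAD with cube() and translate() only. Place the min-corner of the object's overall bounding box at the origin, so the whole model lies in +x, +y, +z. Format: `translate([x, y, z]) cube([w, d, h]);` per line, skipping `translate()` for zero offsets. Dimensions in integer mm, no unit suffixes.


cube([1431, 104, 155]);


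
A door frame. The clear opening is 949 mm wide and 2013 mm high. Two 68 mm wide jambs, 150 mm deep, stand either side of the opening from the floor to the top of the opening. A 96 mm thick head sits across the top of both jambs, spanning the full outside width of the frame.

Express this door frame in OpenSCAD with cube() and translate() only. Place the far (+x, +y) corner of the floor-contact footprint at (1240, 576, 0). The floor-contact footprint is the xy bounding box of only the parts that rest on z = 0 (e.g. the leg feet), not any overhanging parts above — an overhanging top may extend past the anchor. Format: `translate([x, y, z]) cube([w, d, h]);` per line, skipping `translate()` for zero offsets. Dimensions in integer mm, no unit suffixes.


translate([155, 426, 0]) cube([68, 150, 2013]);
translate([1172, 426, 0]) cube([68, 150, 2013]);
translate([155, 426, 2013]) cube([1085, 150, 96]);


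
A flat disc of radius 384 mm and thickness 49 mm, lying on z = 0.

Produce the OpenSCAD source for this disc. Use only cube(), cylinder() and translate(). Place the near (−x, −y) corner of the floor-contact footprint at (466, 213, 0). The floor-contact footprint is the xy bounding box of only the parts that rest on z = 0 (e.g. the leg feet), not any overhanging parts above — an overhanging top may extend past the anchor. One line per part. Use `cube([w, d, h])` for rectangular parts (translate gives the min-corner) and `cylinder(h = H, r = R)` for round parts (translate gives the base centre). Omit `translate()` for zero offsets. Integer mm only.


translate([850, 597, 0]) cylinder(h = 49, r = 384);


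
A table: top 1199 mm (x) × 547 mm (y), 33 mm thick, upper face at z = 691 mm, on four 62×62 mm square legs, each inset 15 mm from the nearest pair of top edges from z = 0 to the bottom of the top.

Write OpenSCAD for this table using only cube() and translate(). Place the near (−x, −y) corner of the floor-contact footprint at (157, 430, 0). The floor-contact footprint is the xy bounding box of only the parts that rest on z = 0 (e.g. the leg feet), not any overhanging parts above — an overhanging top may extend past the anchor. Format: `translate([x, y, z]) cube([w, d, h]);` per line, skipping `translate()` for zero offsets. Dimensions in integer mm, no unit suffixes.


translate([142, 415, 658]) cube([1199, 547, 33]);
translate([157, 430, 0]) cube([62, 62, 658]);
translate([1264, 430, 0]) cube([62, 62, 658]);
translate([157, 885, 0]) cube([62, 62, 658]);
translate([1264, 885, 0]) cube([62, 62, 658]);


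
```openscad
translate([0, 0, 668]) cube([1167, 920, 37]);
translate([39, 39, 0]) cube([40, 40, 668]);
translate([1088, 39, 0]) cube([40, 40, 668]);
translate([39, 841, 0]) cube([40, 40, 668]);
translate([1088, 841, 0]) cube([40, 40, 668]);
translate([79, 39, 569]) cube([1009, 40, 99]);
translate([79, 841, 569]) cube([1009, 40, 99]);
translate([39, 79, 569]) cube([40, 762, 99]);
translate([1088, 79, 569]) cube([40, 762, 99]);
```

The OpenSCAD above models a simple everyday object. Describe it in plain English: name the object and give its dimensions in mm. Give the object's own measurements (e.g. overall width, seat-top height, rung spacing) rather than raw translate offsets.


A rectangular dining table. The top is 1167×920×37 mm with its upper surface at z = 705 mm. It stands on four 40×40 mm square legs, each inset 39 mm from the nearest pair of top edges, running from the floor to the underside of the top. Four apron rails, 40 mm thick and 99 mm tall, run between adjacent legs with their top edges flush with the underside of the top and their outer faces flush with the legs' outer faces.
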